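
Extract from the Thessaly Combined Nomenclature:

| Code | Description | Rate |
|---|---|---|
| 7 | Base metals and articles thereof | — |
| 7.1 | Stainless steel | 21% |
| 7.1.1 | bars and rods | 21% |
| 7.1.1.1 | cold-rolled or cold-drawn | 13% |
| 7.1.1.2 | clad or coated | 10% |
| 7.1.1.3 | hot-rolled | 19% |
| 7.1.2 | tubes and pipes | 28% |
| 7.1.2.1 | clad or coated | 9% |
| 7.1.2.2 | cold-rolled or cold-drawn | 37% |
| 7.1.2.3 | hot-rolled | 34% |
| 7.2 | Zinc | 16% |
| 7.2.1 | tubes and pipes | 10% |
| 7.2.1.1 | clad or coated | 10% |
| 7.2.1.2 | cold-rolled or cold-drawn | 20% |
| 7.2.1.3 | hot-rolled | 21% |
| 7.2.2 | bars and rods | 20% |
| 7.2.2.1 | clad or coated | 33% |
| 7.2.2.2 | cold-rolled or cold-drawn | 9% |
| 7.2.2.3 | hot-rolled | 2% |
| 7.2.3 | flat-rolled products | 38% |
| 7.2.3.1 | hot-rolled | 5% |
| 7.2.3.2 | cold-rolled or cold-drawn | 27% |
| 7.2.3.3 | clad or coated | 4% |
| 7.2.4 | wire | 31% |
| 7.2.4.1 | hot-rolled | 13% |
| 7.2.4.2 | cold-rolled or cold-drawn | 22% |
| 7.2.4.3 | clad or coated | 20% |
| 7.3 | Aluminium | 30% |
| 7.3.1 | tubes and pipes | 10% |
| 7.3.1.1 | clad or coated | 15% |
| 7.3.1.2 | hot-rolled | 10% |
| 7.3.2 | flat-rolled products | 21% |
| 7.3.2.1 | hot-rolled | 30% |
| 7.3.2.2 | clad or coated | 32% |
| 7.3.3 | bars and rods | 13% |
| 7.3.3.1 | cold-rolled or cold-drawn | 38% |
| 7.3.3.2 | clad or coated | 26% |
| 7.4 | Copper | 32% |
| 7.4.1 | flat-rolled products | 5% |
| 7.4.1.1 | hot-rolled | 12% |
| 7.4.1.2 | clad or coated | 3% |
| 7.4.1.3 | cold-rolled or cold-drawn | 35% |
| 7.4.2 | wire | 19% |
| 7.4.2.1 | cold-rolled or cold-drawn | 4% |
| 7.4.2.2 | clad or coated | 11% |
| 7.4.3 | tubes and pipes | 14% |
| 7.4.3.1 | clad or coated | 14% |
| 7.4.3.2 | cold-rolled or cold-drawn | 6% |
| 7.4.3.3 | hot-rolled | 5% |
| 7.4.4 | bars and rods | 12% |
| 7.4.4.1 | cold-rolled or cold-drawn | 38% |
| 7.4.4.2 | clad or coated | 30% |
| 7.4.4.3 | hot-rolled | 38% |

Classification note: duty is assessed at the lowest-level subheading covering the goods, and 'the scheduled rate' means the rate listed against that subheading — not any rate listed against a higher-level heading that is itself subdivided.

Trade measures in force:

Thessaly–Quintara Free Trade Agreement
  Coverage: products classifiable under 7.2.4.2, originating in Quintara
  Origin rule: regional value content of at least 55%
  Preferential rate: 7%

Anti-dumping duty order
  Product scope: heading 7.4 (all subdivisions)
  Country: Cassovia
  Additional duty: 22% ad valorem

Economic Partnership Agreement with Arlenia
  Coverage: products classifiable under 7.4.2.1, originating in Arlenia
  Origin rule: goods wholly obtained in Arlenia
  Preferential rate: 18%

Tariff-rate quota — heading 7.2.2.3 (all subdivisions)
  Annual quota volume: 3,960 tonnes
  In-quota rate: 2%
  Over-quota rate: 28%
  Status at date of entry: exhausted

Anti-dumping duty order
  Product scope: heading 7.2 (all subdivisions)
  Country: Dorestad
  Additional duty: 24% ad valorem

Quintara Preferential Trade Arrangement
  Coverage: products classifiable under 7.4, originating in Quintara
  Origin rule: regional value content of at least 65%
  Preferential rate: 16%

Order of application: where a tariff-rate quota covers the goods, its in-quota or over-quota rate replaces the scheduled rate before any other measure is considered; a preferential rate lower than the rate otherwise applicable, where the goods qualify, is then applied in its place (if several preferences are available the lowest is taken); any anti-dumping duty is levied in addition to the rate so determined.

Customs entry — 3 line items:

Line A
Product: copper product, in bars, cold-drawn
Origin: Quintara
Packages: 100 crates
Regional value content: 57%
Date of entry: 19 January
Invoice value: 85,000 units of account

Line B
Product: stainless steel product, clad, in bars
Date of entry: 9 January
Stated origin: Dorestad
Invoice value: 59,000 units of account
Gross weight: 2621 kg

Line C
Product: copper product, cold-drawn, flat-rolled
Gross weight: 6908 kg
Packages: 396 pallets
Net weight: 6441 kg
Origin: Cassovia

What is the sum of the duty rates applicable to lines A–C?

105%

Line A: copper → 7.4; in bars → 7.4.4; cold-drawn → 7.4.4.1. Scheduled 38%. Quintara agreement on 7.2.4.2: 7.4.4.1 not covered; Quintara agreement on 7.4: RVC < 65%. → 38%.
Line B: stainless steel → 7.1; in bars → 7.1.1; clad → 7.1.1.2. Scheduled 10%. No special measure applies. → 10%.
Line C: copper → 7.4; flat-rolled → 7.4.1; cold-drawn → 7.4.1.3. Scheduled 35%. anti-dumping (Cassovia, 7.4): +22%; total 35% + 22% = 57%. → 57%.
Sum: 38% + 10% + 57% = 105%.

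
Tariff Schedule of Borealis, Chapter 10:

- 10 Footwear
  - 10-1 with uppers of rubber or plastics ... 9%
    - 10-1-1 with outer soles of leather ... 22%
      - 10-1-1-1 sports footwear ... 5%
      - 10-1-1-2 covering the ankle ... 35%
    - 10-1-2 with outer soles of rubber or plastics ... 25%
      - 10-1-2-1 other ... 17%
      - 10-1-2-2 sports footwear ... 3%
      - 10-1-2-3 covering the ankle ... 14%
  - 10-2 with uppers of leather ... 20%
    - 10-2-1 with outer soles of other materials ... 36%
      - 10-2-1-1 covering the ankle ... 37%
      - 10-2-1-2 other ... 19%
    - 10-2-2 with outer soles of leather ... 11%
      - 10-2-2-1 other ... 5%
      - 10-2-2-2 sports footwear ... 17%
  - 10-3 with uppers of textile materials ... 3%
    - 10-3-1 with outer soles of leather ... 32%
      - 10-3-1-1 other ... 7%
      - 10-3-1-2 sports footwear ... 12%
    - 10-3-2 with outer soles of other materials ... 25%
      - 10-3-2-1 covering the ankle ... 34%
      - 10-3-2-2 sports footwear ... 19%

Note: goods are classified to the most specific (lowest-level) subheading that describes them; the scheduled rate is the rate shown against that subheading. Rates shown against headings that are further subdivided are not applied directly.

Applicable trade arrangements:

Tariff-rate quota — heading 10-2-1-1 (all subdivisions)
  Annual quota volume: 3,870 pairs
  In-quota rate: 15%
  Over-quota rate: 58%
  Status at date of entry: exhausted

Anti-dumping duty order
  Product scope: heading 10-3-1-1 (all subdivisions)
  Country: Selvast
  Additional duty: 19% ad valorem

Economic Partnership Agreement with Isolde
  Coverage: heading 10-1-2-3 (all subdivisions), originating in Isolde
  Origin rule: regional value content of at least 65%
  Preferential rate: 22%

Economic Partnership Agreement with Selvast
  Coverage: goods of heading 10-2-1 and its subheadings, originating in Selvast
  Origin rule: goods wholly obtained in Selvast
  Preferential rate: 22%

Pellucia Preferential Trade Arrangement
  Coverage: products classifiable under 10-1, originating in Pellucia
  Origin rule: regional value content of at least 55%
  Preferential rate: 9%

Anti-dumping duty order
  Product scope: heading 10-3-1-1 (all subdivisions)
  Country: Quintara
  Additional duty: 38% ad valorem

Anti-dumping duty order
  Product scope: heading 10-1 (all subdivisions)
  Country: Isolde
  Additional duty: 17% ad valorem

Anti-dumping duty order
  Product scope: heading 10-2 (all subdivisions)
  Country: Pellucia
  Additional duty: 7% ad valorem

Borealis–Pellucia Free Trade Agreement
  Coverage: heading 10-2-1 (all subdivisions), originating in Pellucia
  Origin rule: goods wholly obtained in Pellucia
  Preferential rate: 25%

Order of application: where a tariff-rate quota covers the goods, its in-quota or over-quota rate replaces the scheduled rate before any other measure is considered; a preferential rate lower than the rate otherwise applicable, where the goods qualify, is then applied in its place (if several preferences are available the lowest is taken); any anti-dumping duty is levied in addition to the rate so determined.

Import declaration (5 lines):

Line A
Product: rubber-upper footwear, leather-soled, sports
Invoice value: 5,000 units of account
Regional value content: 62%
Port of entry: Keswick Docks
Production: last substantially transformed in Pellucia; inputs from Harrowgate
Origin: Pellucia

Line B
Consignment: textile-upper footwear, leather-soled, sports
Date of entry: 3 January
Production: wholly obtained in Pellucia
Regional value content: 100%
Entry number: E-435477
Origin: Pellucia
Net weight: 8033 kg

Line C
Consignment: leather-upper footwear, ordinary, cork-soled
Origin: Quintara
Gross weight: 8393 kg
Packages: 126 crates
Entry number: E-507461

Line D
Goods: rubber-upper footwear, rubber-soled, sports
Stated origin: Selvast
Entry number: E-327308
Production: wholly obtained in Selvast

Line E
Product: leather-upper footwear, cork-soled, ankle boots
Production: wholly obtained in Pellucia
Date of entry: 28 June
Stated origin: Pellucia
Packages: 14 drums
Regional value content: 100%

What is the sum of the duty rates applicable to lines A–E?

71%

Line A: rubber-upper → 10-1; leather-soled → 10-1-1; sports → 10-1-1-1. Scheduled 5%. Pellucia agreement on 10-1: RVC ≥ 55% → 9% available; Pellucia agreement on 10-2-1: 10-1-1-1 not covered; preference 9% not lower than 5% → no reduction. → 5%.
Line B: textile-upper → 10-3; leather-soled → 10-3-1; sports → 10-3-1-2. Scheduled 12%. Pellucia agreement on 10-1: 10-3-1-2 not covered; Pellucia agreement on 10-2-1: 10-3-1-2 not covered. → 12%.
Line C: leather-upper → 10-2; cork-soled → 10-2-1; ordinary → 10-2-1-2. Scheduled 19%. No special measure applies. → 19%.
Line D: rubber-upper → 10-1; rubber-soled → 10-1-2; sports → 10-1-2-2. Scheduled 3%. Selvast agreement on 10-2-1: 10-1-2-2 not covered. → 3%.
Line E: leather-upper → 10-2; cork-soled → 10-2-1; ankle boots → 10-2-1-1. Scheduled 37%. quota on 10-2-1-1 exhausted → over-quota 58%; Pellucia agreement on 10-1: 10-2-1-1 not covered; Pellucia agreement on 10-2-1: wholly obtained → 25% available; preferential 25%; anti-dumping (Pellucia, 10-2): +7%; total 25% + 7% = 32%. → 32%.
Sum: 5% + 12% + 19% + 3% + 32% = 71%.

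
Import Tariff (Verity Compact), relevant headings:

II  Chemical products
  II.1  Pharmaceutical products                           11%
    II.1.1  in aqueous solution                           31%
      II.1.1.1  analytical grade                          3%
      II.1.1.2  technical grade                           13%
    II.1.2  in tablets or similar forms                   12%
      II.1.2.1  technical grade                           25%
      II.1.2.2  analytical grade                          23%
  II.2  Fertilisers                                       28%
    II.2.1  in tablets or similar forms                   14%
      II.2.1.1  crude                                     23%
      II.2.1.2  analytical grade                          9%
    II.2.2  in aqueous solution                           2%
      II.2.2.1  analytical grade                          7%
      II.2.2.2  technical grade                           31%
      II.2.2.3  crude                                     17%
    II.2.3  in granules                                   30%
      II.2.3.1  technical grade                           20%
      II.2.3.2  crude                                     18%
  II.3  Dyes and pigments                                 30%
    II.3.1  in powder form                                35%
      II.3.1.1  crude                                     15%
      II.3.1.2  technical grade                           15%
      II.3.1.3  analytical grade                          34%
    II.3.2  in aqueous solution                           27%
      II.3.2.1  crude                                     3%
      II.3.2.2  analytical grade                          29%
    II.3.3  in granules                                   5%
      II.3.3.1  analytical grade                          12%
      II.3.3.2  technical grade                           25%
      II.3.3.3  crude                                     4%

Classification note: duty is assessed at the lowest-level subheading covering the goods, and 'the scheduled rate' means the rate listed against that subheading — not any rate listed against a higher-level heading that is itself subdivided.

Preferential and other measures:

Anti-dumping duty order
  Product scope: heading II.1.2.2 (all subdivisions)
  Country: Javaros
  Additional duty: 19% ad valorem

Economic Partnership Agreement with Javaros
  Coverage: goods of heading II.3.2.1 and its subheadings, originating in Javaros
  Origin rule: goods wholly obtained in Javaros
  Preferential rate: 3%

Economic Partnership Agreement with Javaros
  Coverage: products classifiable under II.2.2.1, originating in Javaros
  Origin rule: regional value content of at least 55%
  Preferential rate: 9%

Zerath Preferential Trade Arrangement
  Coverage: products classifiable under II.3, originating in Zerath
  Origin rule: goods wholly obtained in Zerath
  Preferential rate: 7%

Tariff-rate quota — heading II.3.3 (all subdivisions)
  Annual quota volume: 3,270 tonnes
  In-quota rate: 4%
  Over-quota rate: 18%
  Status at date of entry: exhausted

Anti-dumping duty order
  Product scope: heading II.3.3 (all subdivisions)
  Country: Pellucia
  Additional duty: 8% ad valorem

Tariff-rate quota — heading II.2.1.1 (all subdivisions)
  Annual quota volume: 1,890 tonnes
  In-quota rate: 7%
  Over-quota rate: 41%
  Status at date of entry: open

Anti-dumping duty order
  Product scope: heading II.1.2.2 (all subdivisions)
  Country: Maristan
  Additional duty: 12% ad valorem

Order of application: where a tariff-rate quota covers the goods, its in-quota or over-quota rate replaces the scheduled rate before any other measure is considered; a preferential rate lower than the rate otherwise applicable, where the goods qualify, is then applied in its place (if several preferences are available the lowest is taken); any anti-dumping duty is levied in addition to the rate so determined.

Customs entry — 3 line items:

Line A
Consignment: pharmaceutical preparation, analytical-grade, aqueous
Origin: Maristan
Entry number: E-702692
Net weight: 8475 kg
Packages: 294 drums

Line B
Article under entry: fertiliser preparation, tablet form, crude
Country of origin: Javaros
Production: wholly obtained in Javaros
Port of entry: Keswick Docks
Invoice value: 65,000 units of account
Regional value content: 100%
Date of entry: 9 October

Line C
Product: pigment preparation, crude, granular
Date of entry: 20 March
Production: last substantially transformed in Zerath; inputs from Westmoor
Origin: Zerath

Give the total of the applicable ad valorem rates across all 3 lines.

Line A: pharmaceutical → II.1; aqueous → II.1.1; analytical-grade → II.1.1.1. Scheduled 3%. No special measure applies. → 3%.
Line B: fertiliser → II.2; tablet form → II.2.1; crude → II.2.1.1. Scheduled 23%. quota on II.2.1.1 open → in-quota 7%; Javaros agreement on II.3.2.1: II.2.1.1 not covered; Javaros agreement on II.2.2.1: II.2.1.1 not covered. → 7%.
Line C: pigment → II.3; granular → II.3.3; crude → II.3.3.3. Scheduled 4%. quota on II.3.3 exhausted → over-quota 18%; Zerath agreement on II.3: not wholly obtained. → 18%.
Sum: 3% + 7% + 18% = 28%.

28%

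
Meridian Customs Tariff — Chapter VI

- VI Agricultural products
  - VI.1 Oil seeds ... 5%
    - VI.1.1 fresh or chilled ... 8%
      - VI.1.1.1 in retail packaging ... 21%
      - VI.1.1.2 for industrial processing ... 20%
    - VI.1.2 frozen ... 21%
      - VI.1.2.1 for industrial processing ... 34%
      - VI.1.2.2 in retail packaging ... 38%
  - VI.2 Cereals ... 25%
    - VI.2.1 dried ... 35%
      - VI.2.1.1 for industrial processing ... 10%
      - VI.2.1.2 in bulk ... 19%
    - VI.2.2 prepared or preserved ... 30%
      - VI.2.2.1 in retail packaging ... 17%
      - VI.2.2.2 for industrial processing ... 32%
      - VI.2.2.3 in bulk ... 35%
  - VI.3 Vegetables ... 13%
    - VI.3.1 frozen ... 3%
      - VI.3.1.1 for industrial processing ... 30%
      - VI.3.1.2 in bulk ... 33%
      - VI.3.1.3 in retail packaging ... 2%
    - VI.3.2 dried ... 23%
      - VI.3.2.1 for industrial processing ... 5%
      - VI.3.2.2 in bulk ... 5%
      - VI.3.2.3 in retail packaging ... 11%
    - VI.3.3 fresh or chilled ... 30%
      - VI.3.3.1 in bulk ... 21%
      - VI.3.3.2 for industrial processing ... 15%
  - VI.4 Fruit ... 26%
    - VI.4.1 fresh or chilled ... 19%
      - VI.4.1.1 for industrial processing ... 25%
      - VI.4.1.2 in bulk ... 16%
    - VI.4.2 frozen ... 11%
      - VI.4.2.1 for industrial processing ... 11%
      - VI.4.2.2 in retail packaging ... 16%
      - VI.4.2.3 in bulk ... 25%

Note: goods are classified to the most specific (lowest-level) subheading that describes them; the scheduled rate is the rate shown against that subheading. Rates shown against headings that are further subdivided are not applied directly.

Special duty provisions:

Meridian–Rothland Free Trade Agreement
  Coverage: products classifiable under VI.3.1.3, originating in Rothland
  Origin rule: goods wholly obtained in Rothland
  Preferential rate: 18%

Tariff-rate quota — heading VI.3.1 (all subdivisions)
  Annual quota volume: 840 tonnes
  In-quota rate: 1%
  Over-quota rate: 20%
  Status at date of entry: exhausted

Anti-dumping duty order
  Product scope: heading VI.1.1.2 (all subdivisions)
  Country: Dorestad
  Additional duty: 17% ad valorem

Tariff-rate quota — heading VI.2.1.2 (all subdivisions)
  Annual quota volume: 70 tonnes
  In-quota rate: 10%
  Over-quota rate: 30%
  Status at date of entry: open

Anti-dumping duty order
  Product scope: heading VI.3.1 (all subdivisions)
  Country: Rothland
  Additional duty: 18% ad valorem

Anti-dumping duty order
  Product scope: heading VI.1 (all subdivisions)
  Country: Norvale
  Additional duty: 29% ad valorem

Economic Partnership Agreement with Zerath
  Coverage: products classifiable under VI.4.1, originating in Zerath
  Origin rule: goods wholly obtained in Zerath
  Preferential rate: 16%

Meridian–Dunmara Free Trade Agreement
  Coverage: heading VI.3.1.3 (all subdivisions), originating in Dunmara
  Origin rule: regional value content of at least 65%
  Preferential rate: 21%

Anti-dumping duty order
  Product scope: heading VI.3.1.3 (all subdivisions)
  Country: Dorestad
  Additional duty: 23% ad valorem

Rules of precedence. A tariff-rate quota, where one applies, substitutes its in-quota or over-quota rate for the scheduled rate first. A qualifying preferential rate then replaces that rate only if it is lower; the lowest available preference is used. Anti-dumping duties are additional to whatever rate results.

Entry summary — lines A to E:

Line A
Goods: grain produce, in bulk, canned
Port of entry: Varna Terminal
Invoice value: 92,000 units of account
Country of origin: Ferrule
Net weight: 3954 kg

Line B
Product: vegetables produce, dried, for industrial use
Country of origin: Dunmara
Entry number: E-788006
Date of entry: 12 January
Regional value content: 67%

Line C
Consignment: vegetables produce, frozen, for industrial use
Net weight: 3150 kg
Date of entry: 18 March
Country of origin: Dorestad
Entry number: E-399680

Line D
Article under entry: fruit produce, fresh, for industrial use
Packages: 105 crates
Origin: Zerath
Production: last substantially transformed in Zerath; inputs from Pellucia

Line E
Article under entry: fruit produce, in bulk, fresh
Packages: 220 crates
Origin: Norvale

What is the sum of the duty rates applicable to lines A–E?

Line A: grain → VI.2; canned → VI.2.2; in bulk → VI.2.2.3. Scheduled 35%. No special measure applies. → 35%.
Line B: vegetables → VI.3; dried → VI.3.2; for industrial use → VI.3.2.1. Scheduled 5%. Dunmara agreement on VI.3.1.3: VI.3.2.1 not covered. → 5%.
Line C: vegetables → VI.3; frozen → VI.3.1; for industrial use → VI.3.1.1. Scheduled 30%. quota on VI.3.1 exhausted → over-quota 20%. → 20%.
Line D: fruit → VI.4; fresh → VI.4.1; for industrial use → VI.4.1.1. Scheduled 25%. Zerath agreement on VI.4.1: not wholly obtained. → 25%.
Line E: fruit → VI.4; fresh → VI.4.1; in bulk → VI.4.1.2. Scheduled 16%. No special measure applies. → 16%.
Sum: 35% + 5% + 20% + 25% + 16% = 101%.

101%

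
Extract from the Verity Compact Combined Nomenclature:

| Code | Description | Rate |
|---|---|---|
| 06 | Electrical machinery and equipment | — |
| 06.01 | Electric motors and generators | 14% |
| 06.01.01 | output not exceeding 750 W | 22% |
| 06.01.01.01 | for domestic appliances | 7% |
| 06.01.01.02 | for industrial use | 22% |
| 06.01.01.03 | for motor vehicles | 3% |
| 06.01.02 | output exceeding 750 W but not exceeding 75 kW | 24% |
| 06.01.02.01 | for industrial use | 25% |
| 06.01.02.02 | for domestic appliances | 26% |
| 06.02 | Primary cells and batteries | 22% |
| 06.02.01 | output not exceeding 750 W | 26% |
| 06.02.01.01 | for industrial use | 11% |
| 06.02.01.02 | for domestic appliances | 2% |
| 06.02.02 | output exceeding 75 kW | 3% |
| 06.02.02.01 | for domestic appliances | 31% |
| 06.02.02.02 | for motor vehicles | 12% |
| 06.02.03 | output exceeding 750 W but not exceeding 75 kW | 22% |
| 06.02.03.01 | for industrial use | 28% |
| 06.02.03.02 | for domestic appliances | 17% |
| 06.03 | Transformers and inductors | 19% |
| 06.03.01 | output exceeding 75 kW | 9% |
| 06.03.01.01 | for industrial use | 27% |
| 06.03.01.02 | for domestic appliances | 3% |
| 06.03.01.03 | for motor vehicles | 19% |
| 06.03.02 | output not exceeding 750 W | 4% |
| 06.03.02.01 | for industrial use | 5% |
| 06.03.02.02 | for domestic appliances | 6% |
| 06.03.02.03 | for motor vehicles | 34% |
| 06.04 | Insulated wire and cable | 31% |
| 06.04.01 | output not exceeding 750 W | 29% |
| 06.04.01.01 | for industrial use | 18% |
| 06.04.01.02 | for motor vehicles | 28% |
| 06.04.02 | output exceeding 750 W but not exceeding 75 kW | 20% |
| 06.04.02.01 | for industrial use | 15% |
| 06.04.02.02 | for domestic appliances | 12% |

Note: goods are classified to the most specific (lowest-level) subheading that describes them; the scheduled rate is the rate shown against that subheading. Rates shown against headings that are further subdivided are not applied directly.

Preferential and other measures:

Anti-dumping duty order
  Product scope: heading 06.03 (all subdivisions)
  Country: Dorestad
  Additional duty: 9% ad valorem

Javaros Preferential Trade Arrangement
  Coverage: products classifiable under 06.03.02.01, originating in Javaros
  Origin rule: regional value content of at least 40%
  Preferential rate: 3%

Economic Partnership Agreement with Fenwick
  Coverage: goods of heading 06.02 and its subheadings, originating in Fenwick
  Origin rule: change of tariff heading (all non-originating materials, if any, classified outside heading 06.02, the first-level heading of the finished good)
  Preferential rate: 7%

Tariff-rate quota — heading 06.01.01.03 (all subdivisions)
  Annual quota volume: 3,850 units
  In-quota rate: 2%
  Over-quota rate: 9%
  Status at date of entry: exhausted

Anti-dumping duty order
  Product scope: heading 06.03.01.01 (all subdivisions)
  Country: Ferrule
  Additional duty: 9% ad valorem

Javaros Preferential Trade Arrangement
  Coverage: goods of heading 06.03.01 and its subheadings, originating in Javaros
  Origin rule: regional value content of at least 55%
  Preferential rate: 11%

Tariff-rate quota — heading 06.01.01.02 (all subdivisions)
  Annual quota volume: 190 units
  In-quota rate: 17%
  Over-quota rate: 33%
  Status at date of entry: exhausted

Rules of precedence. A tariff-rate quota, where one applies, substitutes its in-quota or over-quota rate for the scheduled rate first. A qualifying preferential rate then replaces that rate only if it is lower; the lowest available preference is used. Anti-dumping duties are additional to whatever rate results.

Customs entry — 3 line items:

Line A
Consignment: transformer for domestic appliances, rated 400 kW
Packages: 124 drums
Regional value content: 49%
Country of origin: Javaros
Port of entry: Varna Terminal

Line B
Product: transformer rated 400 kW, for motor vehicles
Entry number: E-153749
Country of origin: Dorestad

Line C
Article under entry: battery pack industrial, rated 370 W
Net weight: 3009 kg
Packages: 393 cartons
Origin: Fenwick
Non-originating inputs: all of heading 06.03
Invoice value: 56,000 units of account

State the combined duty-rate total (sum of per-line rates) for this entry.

38%

Line A: transformer → 06.03; rated 400 kW → 06.03.01; for domestic appliances → 06.03.01.02. Scheduled 3%. Javaros agreement on 06.03.02.01: 06.03.01.02 not covered; Javaros agreement on 06.03.01: RVC < 55%. → 3%.
Line B: transformer → 06.03; rated 400 kW → 06.03.01; for motor vehicles → 06.03.01.03. Scheduled 19%. anti-dumping (Dorestad, 06.03): +9%; total 19% + 9% = 28%. → 28%.
Line C: battery pack → 06.02; rated 370 W → 06.02.01; industrial → 06.02.01.01. Scheduled 11%. Fenwick agreement on 06.02: CTH met → 7% available; preferential 7%. → 7%.
Sum: 3% + 28% + 7% = 38%.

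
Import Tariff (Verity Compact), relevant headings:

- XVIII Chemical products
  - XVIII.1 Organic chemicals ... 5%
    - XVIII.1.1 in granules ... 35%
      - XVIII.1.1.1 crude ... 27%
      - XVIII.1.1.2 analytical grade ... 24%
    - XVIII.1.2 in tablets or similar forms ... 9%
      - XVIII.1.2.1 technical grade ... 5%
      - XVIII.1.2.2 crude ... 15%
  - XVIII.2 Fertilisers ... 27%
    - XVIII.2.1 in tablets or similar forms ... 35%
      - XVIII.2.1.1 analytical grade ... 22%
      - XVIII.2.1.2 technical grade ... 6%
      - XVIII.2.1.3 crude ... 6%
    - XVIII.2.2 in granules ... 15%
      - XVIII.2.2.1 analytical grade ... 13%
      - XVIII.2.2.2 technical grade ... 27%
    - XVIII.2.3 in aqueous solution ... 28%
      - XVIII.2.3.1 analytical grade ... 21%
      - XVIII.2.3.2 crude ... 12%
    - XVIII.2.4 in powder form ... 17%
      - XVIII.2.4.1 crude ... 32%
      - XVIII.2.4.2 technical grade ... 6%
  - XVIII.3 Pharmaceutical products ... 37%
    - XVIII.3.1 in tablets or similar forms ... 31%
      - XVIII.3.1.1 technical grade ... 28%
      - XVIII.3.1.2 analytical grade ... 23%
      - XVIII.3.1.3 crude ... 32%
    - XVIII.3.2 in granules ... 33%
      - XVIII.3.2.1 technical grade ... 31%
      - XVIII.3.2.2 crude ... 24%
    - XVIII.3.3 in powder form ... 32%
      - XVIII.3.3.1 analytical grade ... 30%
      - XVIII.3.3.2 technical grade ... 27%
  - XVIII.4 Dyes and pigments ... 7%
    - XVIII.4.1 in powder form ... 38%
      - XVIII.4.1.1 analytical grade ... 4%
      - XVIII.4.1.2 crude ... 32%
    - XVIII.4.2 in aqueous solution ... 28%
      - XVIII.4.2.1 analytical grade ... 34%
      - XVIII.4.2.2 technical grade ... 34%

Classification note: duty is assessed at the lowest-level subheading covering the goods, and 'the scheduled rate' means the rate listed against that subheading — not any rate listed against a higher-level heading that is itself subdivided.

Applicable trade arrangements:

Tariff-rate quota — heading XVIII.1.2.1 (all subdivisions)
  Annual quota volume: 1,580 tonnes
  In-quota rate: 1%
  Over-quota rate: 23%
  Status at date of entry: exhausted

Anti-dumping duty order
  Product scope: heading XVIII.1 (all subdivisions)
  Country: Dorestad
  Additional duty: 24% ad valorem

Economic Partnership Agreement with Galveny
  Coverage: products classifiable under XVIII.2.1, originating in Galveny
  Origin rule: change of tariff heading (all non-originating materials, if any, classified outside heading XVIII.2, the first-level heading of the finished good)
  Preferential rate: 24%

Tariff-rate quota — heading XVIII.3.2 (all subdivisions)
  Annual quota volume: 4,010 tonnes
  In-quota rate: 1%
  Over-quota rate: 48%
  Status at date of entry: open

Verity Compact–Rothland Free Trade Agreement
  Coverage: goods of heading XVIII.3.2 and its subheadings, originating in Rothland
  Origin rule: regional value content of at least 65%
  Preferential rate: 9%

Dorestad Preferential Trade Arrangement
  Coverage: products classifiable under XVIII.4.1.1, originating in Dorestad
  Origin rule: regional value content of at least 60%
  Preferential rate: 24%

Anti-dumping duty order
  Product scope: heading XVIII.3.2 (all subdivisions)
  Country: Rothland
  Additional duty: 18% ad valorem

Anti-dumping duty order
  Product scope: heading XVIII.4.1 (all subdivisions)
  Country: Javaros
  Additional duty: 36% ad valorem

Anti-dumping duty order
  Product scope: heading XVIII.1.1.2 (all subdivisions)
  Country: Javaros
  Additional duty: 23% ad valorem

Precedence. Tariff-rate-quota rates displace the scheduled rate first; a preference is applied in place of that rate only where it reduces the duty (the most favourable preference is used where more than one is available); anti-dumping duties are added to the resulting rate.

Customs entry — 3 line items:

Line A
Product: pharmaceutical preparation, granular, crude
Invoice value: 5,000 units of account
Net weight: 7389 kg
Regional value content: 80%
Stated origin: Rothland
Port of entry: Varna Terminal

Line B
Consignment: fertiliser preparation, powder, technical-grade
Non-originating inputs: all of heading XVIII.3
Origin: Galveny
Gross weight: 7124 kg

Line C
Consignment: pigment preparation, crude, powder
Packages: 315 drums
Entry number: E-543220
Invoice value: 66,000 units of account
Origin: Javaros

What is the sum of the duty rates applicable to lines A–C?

Line A: pharmaceutical → XVIII.3; granular → XVIII.3.2; crude → XVIII.3.2.2. Scheduled 24%. quota on XVIII.3.2 open → in-quota 1%; Rothland agreement on XVIII.3.2: RVC ≥ 65% → 9% available; preference 9% not lower than 1% → no reduction; anti-dumping (Rothland, XVIII.3.2): +18%; total 1% + 18% = 19%. → 19%.
Line B: fertiliser → XVIII.2; powder → XVIII.2.4; technical-grade → XVIII.2.4.2. Scheduled 6%. Galveny agreement on XVIII.2.1: XVIII.2.4.2 not covered. → 6%.
Line C: pigment → XVIII.4; powder → XVIII.4.1; crude → XVIII.4.1.2. Scheduled 32%. anti-dumping (Javaros, XVIII.4.1): +36%; total 32% + 36% = 68%. → 68%.
Sum: 19% + 6% + 68% = 93%.

93%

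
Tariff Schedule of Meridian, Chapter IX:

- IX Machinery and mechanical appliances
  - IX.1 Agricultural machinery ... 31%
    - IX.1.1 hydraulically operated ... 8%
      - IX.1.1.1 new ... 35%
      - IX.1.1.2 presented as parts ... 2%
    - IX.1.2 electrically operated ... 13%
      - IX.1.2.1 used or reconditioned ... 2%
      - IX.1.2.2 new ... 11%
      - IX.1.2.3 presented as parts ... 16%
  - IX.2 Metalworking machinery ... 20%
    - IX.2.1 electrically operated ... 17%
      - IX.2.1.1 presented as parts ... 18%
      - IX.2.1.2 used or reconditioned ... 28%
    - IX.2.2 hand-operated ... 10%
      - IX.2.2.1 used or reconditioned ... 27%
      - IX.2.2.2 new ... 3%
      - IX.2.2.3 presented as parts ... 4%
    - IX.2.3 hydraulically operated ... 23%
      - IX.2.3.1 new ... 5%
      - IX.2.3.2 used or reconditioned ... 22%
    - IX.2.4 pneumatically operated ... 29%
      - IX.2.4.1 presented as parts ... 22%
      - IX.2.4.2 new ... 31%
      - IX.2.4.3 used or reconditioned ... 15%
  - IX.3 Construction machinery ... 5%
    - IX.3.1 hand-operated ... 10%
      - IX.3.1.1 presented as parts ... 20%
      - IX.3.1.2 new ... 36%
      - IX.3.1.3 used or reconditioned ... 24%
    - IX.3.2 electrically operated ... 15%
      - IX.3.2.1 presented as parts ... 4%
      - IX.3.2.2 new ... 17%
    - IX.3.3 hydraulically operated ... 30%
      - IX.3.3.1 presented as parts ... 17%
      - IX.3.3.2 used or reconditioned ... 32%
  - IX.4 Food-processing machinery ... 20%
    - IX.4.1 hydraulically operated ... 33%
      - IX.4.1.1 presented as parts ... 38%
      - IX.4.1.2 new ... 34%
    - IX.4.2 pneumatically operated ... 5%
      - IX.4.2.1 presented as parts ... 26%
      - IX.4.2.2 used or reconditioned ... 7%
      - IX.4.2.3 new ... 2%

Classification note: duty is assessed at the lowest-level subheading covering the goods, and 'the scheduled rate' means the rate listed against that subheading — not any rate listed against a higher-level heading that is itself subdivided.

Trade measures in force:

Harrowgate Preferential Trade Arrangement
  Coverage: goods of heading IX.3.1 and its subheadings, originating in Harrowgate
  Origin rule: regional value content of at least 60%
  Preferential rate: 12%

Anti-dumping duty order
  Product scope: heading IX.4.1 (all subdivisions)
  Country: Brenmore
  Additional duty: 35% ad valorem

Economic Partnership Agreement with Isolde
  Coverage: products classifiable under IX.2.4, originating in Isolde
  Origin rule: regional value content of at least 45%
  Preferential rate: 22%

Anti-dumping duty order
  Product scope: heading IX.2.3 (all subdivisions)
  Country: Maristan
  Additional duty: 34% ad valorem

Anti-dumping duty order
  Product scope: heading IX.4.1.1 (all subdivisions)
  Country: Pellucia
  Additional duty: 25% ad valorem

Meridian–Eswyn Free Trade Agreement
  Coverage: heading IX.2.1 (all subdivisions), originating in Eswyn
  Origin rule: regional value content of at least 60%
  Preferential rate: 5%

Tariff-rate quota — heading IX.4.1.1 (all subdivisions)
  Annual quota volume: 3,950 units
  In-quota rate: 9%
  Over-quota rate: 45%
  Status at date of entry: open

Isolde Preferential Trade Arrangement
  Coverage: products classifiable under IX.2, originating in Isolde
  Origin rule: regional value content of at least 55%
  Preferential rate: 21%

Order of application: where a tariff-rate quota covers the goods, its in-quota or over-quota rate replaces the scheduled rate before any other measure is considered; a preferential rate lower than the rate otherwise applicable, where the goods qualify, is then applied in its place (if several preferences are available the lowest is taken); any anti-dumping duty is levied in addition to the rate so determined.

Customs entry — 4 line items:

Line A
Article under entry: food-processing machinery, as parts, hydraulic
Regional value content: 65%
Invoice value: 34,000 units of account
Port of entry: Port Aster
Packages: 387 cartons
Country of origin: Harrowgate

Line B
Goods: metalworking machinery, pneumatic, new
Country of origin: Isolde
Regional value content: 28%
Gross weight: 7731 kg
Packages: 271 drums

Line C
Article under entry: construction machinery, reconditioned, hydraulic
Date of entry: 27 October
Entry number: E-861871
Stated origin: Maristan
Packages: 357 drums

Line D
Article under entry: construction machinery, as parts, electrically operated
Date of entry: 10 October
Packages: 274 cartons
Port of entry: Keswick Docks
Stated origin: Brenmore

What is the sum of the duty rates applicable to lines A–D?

Line A: food-processing → IX.4; hydraulic → IX.4.1; as parts → IX.4.1.1. Scheduled 38%. quota on IX.4.1.1 open → in-quota 9%; Harrowgate agreement on IX.3.1: IX.4.1.1 not covered. → 9%.
Line B: metalworking → IX.2; pneumatic → IX.2.4; new → IX.2.4.2. Scheduled 31%. Isolde agreement on IX.2.4: RVC < 45%; Isolde agreement on IX.2: RVC < 55%. → 31%.
Line C: construction → IX.3; hydraulic → IX.3.3; reconditioned → IX.3.3.2. Scheduled 32%. No special measure applies. → 32%.
Line D: construction → IX.3; electrically operated → IX.3.2; as parts → IX.3.2.1. Scheduled 4%. No special measure applies. → 4%.
Sum: 9% + 31% + 32% + 4% = 76%.

76%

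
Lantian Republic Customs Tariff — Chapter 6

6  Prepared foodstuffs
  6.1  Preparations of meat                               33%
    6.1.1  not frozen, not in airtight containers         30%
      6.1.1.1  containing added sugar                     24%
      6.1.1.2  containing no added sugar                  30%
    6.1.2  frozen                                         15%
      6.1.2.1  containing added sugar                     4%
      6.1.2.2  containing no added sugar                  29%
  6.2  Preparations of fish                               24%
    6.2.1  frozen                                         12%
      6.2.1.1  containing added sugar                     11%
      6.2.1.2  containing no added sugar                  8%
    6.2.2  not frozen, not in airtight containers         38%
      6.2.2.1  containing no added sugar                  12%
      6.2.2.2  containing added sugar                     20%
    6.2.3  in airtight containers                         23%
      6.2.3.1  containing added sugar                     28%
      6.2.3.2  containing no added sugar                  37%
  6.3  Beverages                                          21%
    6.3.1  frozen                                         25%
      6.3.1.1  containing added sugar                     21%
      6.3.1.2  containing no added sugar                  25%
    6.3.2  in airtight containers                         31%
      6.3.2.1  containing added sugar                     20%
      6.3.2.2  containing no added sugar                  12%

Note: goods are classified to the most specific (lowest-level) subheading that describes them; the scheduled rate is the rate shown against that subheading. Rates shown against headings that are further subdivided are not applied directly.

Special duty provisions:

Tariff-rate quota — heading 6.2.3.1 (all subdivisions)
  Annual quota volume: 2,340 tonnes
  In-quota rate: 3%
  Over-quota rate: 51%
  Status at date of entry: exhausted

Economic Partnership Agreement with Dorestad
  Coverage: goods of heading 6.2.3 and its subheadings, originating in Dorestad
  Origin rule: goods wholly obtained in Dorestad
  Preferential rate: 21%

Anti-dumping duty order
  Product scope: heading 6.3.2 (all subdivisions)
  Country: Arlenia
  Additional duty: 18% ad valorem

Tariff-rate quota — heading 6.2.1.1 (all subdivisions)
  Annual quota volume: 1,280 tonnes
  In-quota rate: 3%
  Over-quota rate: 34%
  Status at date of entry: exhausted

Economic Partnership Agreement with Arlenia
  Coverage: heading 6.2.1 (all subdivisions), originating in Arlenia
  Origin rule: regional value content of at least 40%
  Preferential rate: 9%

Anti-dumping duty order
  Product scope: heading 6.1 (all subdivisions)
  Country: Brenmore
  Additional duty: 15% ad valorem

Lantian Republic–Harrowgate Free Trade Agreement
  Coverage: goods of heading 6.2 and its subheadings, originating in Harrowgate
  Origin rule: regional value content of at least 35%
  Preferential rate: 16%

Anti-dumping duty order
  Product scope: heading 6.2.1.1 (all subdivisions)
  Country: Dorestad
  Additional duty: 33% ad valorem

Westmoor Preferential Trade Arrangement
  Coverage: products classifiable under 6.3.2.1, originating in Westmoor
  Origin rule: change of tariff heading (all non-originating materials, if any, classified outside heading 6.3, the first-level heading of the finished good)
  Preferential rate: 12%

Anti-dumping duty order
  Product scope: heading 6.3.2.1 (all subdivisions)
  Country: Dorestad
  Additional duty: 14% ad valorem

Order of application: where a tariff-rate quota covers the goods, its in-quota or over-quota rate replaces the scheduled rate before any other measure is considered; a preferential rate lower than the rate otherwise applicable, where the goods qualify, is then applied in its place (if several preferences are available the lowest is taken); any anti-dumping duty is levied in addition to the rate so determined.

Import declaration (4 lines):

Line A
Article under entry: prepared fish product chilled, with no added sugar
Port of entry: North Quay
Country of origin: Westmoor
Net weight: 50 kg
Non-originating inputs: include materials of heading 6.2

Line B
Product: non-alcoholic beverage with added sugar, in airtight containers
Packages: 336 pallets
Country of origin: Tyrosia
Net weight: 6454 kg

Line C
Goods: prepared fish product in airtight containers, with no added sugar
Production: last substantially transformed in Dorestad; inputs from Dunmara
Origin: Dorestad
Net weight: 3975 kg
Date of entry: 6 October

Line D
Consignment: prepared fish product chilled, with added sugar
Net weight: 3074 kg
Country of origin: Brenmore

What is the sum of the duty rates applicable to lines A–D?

89%

Line A: prepared fish product → 6.2; chilled → 6.2.2; with no added sugar → 6.2.2.1. Scheduled 12%. Westmoor agreement on 6.3.2.1: 6.2.2.1 not covered. → 12%.
Line B: non-alcoholic beverage → 6.3; in airtight containers → 6.3.2; with added sugar → 6.3.2.1. Scheduled 20%. No special measure applies. → 20%.
Line C: prepared fish product → 6.2; in airtight containers → 6.2.3; with no added sugar → 6.2.3.2. Scheduled 37%. Dorestad agreement on 6.2.3: not wholly obtained. → 37%.
Line D: prepared fish product → 6.2; chilled → 6.2.2; with added sugar → 6.2.2.2. Scheduled 20%. No special measure applies. → 20%.
Sum: 12% + 20% + 37% + 20% = 89%.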